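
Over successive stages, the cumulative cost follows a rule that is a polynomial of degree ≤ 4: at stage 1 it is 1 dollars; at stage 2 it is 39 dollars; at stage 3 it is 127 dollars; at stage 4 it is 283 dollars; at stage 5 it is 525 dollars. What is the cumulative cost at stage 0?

Write the value at x as T(x).
Write T(x) = ax^4 + bx³ + cx² + dx + e; the 5 given values yield a linear system in the 5 coefficients.
Solving, the leading coefficient vanishes, and T(x) = 3x³ + 7x² - 4x - 5.
Then T(0) = -5.

-5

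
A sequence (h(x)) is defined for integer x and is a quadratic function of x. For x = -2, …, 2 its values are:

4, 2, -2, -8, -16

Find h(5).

First differences: -2, -4, -6, -8. Second differences: -2, -2, -2.
Level-2 differences are constant, so h has degree 2.
Fitting a degree-2 polynomial gives h(x) = -x² - 5x - 2.
Then h(5) = -52.

-52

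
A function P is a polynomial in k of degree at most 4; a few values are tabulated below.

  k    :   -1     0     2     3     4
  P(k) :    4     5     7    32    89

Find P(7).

572

Write P(k) = ak^4 + bk³ + ck² + dk + e; the 5 given values yield a linear system in the 5 coefficients.
Solving, the leading coefficient vanishes, and P(k) = 2k³ - 2k² - 3k + 5.
Then P(7) = 572.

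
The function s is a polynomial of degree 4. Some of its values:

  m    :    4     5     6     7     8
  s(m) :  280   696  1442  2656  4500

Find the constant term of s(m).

-4

Write s(m) = am^4 + bm³ + cm² + dm + e; the 5 given values yield a linear system in the 5 coefficients.
Solving, s(m) = m^4 + m³ - m² - 5m - 4.
The constant term is s(0) = -4.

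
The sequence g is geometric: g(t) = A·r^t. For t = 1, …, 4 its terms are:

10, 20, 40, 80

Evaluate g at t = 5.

160

Consecutive ratio: 20/10 = 2, and 40/20 = 2, so r = 2.
Then A·2^1 = 10 gives A = 5, and g(t) = 5·2^t.
g(5) = 5·2^5 = 160.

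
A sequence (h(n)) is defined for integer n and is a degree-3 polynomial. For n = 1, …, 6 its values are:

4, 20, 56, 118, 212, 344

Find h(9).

Write h(n) = an³ + bn² + cn + d; the 6 given values yield a linear system in the 4 coefficients.
Solving, h(n) = n³ + 4n² - 3n + 2.
Then h(9) = 1028.

1028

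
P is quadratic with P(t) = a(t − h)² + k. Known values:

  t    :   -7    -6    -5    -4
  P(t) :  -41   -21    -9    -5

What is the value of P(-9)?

-105

First differences 20, 12, 4; second difference -8 = 2a, so a = -4.
Expanding, the t-coefficient is −2ah = 8h; matching it to the data gives h = -4, and then k = -5.
So P(t) = -4(t + 4)² − 5.
P(-9) = -4·(-5)² − 5 = -105.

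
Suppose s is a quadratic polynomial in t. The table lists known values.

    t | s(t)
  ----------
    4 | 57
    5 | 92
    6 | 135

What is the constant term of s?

-3

Write s(t) = at² + bt + c; the 3 given values yield a linear system in the 3 coefficients.
Solving, s(t) = 4t² - t - 3.
The constant term is s(0) = -3.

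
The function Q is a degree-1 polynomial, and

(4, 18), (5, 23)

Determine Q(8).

Write Q(n) = an + b; the 2 given values yield a linear system in the 2 coefficients.
Solving, Q(n) = 5n - 2.
Then Q(8) = 38.

38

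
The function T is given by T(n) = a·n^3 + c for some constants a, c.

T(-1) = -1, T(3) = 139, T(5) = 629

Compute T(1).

9

From T(-1) = -1 and T(3) = 139: -1a + c = -1 and 27a + c = 139.
Subtracting: 28a = 140, so a = 5; then c = -1 − 5·(-1) = 4.
So T(n) = 5n³ + 4, and T(1) = 9.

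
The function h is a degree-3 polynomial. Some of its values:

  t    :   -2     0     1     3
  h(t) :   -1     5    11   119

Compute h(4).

257

Write h(t) = at³ + bt² + ct + d; the 4 given values yield a linear system in the 4 coefficients.
Solving, h(t) = 3t³ + 4t² - t + 5.
Then h(4) = 257.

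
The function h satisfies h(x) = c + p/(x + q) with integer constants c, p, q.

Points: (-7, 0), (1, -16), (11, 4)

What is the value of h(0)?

(h(x) − c)(x + q) = p for each data point; the three points give a linear system in c and q, then p follows.
Solving: c = 2, q = -2, p = 18, so h(x) = 2 + 18/(x − 2).
Then h(0) = 2 + 18/(-2) = -7.

-7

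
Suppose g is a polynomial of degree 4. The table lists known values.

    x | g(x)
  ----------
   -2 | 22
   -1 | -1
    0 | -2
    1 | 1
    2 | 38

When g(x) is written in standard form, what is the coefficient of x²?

Write g(x) = ax^4 + bx³ + cx² + dx + e; the 5 given values yield a linear system in the 5 coefficients.
Solving, g(x) = 2x^4 + x³ - 2.
The coefficient of x² is 0.

0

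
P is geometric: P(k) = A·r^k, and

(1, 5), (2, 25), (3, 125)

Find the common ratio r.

5

Consecutive ratio: 25/5 = 5, and 125/25 = 5, so r = 5.
Then A·5^1 = 5 gives A = 1, and P(k) = 1·5^k.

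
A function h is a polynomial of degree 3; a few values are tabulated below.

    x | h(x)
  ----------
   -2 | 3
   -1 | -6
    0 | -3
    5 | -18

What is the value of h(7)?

Write h(x) = ax³ + bx² + cx + d; the 4 given values yield a linear system in the 4 coefficients.
Solving, h(x) = -x³ + 3x² + 7x - 3.
Then h(7) = -150.

-150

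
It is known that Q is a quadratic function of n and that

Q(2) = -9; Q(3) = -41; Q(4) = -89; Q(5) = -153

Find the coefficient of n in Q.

Write Q(n) = an² + bn + c; the 4 given values yield a linear system in the 3 coefficients.
Solving, Q(n) = -8n² + 8n + 7.
The coefficient of n is 8.

8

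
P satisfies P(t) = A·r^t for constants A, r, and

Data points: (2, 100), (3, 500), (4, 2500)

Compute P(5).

12500

Consecutive ratio: 500/100 = 5, and 2500/500 = 5, so r = 5.
Then A·5^2 = 100 gives A = 4, and P(t) = 4·5^t.
P(5) = 4·5^5 = 12500.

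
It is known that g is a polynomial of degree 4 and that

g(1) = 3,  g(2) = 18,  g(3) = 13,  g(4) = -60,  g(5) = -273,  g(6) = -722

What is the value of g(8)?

-2832

First differences: 15, -5, -73, -213, -449. Second differences: -20, -68, -140, -236. Third differences: -48, -72, -96. Fourth differences: -24, -24.
Level-4 differences are constant, so g has degree 4.
Fitting a degree-4 polynomial gives g(n) = -n^4 + 2n³ + 3n² + 7n - 8.
Then g(8) = -2832.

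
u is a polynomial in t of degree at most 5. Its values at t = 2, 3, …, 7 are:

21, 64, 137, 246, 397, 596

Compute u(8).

Write u(t) = at^5 + bt^4 + ct³ + dt² + et + p; the 6 given values yield a linear system in the 6 coefficients.
Solving, the top 2 coefficients vanish, and u(t) = t³ + 6t² - 6t + 1.
Then u(8) = 849.

849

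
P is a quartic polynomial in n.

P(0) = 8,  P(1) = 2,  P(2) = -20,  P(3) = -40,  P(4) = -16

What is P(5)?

118

Write P(n) = an^4 + bn³ + cn² + dn + e; the 5 given values yield a linear system in the 5 coefficients.
Solving, P(n) = n^4 - 3n³ - 6n² + 2n + 8.
Then P(5) = 118.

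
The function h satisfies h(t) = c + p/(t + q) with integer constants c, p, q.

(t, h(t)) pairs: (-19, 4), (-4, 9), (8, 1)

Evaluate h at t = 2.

(h(t) − c)(t + q) = p for each data point; the three points give a linear system in c and q, then p follows.
Solving: c = 3, q = 1, p = -18, so h(t) = 3 − 18/(t + 1).
Then h(2) = 3 − 18/3 = -3.

-3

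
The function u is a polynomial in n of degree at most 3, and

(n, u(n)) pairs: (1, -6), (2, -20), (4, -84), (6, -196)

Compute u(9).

Write u(n) = an³ + bn² + cn + d; the 4 given values yield a linear system in the 4 coefficients.
Solving, the leading coefficient vanishes, and u(n) = -6n² + 4n - 4.
Then u(9) = -454.

-454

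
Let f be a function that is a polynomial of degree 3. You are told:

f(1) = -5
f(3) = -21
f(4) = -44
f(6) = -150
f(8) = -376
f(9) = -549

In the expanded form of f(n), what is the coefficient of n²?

Write f(n) = an³ + bn² + cn + d; the 6 given values yield a linear system in the 4 coefficients.
Solving, f(n) = -n³ + 3n² - 7n.
The coefficient of n² is 3.

3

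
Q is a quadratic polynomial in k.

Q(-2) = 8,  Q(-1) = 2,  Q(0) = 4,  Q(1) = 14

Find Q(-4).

44

Write Q(k) = ak² + bk + c; the 4 given values yield a linear system in the 3 coefficients.
Solving, Q(k) = 4k² + 6k + 4.
Then Q(-4) = 44.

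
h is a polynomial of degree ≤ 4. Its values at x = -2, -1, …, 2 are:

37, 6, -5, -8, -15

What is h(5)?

First differences: -31, -11, -3, -7. Second differences: 20, 8, -4. Third differences: -12, -12.
Level-3 differences are constant, so h has degree 3.
Fitting a degree-3 polynomial gives h(x) = -2x³ + 4x² - 5x - 5.
Then h(5) = -180.

-180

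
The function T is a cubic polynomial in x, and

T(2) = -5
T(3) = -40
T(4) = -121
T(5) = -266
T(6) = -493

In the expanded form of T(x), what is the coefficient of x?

First differences: -35, -81, -145, -227. Second differences: -46, -64, -82. Third differences: -18, -18.
Level-3 differences are constant, so T has degree 3.
Fitting a degree-3 polynomial gives T(x) = -3x³ + 4x² + 2x - 1.
The coefficient of x is 2.

2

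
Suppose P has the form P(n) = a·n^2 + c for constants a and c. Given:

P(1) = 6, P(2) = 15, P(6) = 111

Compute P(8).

From P(1) = 6 and P(2) = 15: 1a + c = 6 and 4a + c = 15.
Subtracting: 3a = 9, so a = 3; then c = 6 − 3·1 = 3.
So P(n) = 3n² + 3, and P(8) = 195.

195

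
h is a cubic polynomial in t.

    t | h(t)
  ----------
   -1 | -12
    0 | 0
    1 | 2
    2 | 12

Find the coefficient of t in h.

4

Write h(t) = at³ + bt² + ct + d; the 4 given values yield a linear system in the 4 coefficients.
Solving, h(t) = 3t³ - 5t² + 4t.
The coefficient of t is 4.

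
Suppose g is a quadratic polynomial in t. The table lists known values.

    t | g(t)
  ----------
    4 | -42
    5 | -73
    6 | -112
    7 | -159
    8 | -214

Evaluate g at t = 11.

-427

First differences: -31, -39, -47, -55. Second differences: -8, -8, -8.
Level-2 differences are constant, so g has degree 2.
Fitting a degree-2 polynomial gives g(t) = -4t² + 5t + 2.
Then g(11) = -427.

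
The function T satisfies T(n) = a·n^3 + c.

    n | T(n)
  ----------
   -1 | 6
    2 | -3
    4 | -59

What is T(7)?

From T(-1) = 6 and T(2) = -3: -1a + c = 6 and 8a + c = -3.
Subtracting: 9a = -9, so a = -1; then c = 6 − (-1)·(-1) = 5.
So T(n) = -1n³ + 5, and T(7) = -338.

-338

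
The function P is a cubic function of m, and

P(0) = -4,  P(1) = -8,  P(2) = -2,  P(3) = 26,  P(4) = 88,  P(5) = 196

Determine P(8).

First differences: -4, 6, 28, 62, 108. Second differences: 10, 22, 34, 46. Third differences: 12, 12, 12.
Level-3 differences are constant, so P has degree 3.
Fitting a degree-3 polynomial gives P(m) = 2m³ - m² - 5m - 4.
Then P(8) = 916.

916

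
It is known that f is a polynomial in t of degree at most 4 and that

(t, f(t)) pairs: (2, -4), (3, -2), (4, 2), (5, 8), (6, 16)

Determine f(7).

Write f(t) = at^4 + bt³ + ct² + dt + e; the 5 given values yield a linear system in the 5 coefficients.
Solving, the top 2 coefficients vanish, and f(t) = t² - 3t - 2.
Then f(7) = 26.

26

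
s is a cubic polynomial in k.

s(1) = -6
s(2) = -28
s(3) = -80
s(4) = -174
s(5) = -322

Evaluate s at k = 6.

-536

First differences: -22, -52, -94, -148. Second differences: -30, -42, -54. Third differences: -12, -12.
Level-3 differences are constant, so s has degree 3.
Fitting a degree-3 polynomial gives s(k) = -2k³ - 3k² + k - 2.
Then s(6) = -536.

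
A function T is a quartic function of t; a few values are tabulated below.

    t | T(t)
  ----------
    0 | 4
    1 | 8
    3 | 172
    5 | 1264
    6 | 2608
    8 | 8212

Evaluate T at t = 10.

20024

Write T(t) = at^4 + bt³ + ct² + dt + e; the 6 given values yield a linear system in the 5 coefficients.
Solving, T(t) = 2t^4 + 2t + 4.
Then T(10) = 20024.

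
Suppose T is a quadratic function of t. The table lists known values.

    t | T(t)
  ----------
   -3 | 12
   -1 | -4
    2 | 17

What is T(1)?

Write T(t) = at² + bt + c; the 3 given values yield a linear system in the 3 coefficients.
Solving, T(t) = 3t² + 4t - 3.
Then T(1) = 4.

4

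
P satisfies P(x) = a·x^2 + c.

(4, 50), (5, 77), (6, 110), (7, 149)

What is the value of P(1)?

From P(4) = 50 and P(5) = 77: 16a + c = 50 and 25a + c = 77.
Subtracting: 9a = 27, so a = 3; then c = 50 − 3·16 = 2.
So P(x) = 3x² + 2, and P(1) = 5.

5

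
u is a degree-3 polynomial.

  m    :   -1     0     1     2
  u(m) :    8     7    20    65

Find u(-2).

Write u(m) = am³ + bm² + cm + d; the 4 given values yield a linear system in the 4 coefficients.
Solving, u(m) = 3m³ + 7m² + 3m + 7.
Then u(-2) = 5.

5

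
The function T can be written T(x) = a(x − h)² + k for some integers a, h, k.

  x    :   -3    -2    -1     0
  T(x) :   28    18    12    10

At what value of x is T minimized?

0

First differences -10, -6, -2; second difference 4 = 2a, so a = 2.
Expanding, the x-coefficient is −2ah = -4h; matching it to the data gives h = 0, and then k = 10.
So T(x) = 2(x + 0)² + 10.
Hence h = 0.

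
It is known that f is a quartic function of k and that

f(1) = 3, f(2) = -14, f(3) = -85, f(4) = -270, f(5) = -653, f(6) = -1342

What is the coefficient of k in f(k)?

4

First differences: -17, -71, -185, -383, -689. Second differences: -54, -114, -198, -306. Third differences: -60, -84, -108. Fourth differences: -24, -24.
Level-4 differences are constant, so f has degree 4.
Fitting a degree-4 polynomial gives f(k) = -k^4 - 2k² + 4k + 2.
The coefficient of k is 4.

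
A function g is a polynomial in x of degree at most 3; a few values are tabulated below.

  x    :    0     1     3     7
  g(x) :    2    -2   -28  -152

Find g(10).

-308

Write g(x) = ax³ + bx² + cx + d; the 4 given values yield a linear system in the 4 coefficients.
Solving, the leading coefficient vanishes, and g(x) = -3x² - x + 2.
Then g(10) = -308.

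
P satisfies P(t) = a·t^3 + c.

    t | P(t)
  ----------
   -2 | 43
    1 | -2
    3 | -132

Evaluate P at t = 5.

-622

From P(-2) = 43 and P(1) = -2: -8a + c = 43 and 1a + c = -2.
Subtracting: 9a = -45, so a = -5; then c = 43 − (-5)·(-8) = 3.
So P(t) = -5t³ + 3, and P(5) = -622.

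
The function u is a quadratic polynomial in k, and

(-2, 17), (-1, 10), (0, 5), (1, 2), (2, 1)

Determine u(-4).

Write u(k) = ak² + bk + c; the 5 given values yield a linear system in the 3 coefficients.
Solving, u(k) = k² - 4k + 5.
Then u(-4) = 37.

37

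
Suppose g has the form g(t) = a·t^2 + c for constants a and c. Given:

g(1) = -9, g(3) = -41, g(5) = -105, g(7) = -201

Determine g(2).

-21

From g(1) = -9 and g(3) = -41: 1a + c = -9 and 9a + c = -41.
Subtracting: 8a = -32, so a = -4; then c = -9 − (-4)·1 = -5.
So g(t) = -4t² − 5, and g(2) = -21.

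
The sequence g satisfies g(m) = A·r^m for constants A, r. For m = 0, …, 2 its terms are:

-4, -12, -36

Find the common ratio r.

3

Consecutive ratio: -12/(-4) = 3, and -36/(-12) = 3, so r = 3.
Then A·3^0 = -4 gives A = -4, and g(m) = -4·3^m.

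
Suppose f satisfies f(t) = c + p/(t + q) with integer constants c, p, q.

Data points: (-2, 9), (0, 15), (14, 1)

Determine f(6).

(f(t) − c)(t + q) = p for each data point; the three points give a linear system in c and q, then p follows.
Solving: c = 3, q = -2, p = -24, so f(t) = 3 − 24/(t − 2).
Then f(6) = 3 − 24/4 = -3.

-3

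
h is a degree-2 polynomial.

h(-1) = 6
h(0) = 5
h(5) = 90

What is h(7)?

Write h(t) = at² + bt + c; the 3 given values yield a linear system in the 3 coefficients.
Solving, h(t) = 3t² + 2t + 5.
Then h(7) = 166.

166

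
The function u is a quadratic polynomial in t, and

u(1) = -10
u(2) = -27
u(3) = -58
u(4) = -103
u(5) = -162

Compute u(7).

Write u(t) = at² + bt + c; the 5 given values yield a linear system in the 3 coefficients.
Solving, u(t) = -7t² + 4t - 7.
Then u(7) = -322.

-322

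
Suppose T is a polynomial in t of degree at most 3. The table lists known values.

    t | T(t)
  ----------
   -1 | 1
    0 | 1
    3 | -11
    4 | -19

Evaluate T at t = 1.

-1

Write T(t) = at³ + bt² + ct + d; the 4 given values yield a linear system in the 4 coefficients.
Solving, the leading coefficient vanishes, and T(t) = -t² - t + 1.
Then T(1) = -1.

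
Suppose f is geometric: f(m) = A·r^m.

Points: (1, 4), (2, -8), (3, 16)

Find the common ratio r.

-2

Consecutive ratio: -8/4 = -2, and 16/(-8) = -2, so r = -2.
Then A·(-2)^1 = 4 gives A = -2, and f(m) = -2·(-2)^m.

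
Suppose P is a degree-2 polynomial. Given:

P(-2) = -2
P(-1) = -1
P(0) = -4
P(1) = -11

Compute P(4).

Write P(x) = ax² + bx + c; the 4 given values yield a linear system in the 3 coefficients.
Solving, P(x) = -2x² - 5x - 4.
Then P(4) = -56.

-56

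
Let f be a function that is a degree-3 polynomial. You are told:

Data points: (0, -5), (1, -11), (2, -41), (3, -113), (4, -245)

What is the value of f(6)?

-761

Write f(n) = an³ + bn² + cn + d; the 5 given values yield a linear system in the 4 coefficients.
Solving, f(n) = -3n³ - 3n² - 5.
Then f(6) = -761.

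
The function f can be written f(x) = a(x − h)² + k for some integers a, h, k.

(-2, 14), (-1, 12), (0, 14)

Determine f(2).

30

First differences -2, 2; second difference 4 = 2a, so a = 2.
Expanding, the x-coefficient is −2ah = -4h; matching it to the data gives h = -1, and then k = 12.
So f(x) = 2(x + 1)² + 12.
f(2) = 2·3² + 12 = 30.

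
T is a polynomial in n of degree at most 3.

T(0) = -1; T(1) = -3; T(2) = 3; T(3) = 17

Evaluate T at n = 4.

39

Write T(n) = an³ + bn² + cn + d; the 4 given values yield a linear system in the 4 coefficients.
Solving, the leading coefficient vanishes, and T(n) = 4n² - 6n - 1.
Then T(4) = 39.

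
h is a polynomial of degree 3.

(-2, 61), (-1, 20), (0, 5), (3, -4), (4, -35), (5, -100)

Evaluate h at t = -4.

269

Write h(t) = at³ + bt² + ct + d; the 6 given values yield a linear system in the 4 coefficients.
Solving, h(t) = -2t³ + 7t² - 6t + 5.
Then h(-4) = 269.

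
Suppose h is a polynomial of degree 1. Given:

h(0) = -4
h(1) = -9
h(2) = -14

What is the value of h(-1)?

1

Write h(x) = ax + b; the 3 given values yield a linear system in the 2 coefficients.
Solving, h(x) = -5x - 4.
Then h(-1) = 1.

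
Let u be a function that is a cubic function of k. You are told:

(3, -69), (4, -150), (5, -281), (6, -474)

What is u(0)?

-6

Write u(k) = ak³ + bk² + ck + d; the 4 given values yield a linear system in the 4 coefficients.
Solving, u(k) = -2k³ - k² - 6.
The constant term is u(0) = -6.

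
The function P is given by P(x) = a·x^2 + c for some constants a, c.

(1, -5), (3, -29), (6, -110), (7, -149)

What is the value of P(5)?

From P(1) = -5 and P(3) = -29: 1a + c = -5 and 9a + c = -29.
Subtracting: 8a = -24, so a = -3; then c = -5 − (-3)·1 = -2.
So P(x) = -3x² − 2, and P(5) = -77.

-77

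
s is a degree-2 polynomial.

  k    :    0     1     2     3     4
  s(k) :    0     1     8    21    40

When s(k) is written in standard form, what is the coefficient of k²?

3

First differences: 1, 7, 13, 19. Second differences: 6, 6, 6.
Level-2 differences are constant, so s has degree 2.
Fitting a degree-2 polynomial gives s(k) = 3k² - 2k.
The coefficient of k² is 3.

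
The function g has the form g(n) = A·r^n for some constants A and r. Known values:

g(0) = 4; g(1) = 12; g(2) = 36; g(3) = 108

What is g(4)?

Consecutive ratio: 12/4 = 3, and 36/12 = 3, so r = 3.
Then A·3^0 = 4 gives A = 4, and g(n) = 4·3^n.
g(4) = 4·3^4 = 324.

324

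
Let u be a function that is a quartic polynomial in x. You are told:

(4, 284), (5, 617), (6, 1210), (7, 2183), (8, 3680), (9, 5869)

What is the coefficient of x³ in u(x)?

First differences: 333, 593, 973, 1497, 2189. Second differences: 260, 380, 524, 692. Third differences: 120, 144, 168. Fourth differences: 24, 24.
Level-4 differences are constant, so u has degree 4.
Fitting a degree-4 polynomial gives u(x) = x^4 - 2x³ + 9x² + 5x - 8.
The coefficient of x³ is -2.

-2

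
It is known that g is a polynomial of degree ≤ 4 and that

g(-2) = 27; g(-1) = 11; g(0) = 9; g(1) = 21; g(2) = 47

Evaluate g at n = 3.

Write g(n) = an^4 + bn³ + cn² + dn + e; the 5 given values yield a linear system in the 5 coefficients.
Solving, the top 2 coefficients vanish, and g(n) = 7n² + 5n + 9.
Then g(3) = 87.

87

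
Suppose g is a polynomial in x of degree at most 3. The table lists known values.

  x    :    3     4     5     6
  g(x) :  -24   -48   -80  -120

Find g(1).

First differences: -24, -32, -40. Second differences: -8, -8.
Level-2 differences are constant, so g has degree 2.
Fitting a degree-2 polynomial gives g(x) = -4x² + 4x.
Then g(1) = 0.

0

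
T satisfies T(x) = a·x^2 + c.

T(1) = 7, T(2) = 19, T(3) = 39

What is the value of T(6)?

147

From T(1) = 7 and T(2) = 19: 1a + c = 7 and 4a + c = 19.
Subtracting: 3a = 12, so a = 4; then c = 7 − 4·1 = 3.
So T(x) = 4x² + 3, and T(6) = 147.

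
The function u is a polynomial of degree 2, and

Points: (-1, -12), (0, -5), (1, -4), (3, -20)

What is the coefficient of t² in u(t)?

-3

Write u(t) = at² + bt + c; the 4 given values yield a linear system in the 3 coefficients.
Solving, u(t) = -3t² + 4t - 5.
The coefficient of t² is -3.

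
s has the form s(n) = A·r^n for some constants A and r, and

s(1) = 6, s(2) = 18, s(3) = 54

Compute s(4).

162

Consecutive ratio: 18/6 = 3, and 54/18 = 3, so r = 3.
Then A·3^1 = 6 gives A = 2, and s(n) = 2·3^n.
s(4) = 2·3^4 = 162.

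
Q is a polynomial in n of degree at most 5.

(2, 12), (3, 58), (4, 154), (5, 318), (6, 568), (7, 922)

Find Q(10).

2788

First differences: 46, 96, 164, 250, 354. Second differences: 50, 68, 86, 104. Third differences: 18, 18, 18.
Level-3 differences are constant, so Q has degree 3.
Fitting a degree-3 polynomial gives Q(n) = 3n³ - 2n² - n - 2.
Then Q(10) = 2788.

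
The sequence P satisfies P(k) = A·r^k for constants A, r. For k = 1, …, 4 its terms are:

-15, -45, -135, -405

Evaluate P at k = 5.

Consecutive ratio: -45/(-15) = 3, and -135/(-45) = 3, so r = 3.
Then A·3^1 = -15 gives A = -5, and P(k) = -5·3^k.
P(5) = -5·3^5 = -1215.

-1215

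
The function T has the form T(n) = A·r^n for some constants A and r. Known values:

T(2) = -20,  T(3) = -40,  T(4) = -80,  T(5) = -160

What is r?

2

Consecutive ratio: -40/(-20) = 2, and -80/(-40) = 2, so r = 2.
Then A·2^2 = -20 gives A = -5, and T(n) = -5·2^n.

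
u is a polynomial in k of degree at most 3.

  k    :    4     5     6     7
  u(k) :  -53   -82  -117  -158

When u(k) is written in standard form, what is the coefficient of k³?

First differences: -29, -35, -41. Second differences: -6, -6.
Level-2 differences are constant, so u has degree 2.
Fitting a degree-2 polynomial gives u(k) = -3k² - 2k + 3.
The coefficient of k³ is 0.

0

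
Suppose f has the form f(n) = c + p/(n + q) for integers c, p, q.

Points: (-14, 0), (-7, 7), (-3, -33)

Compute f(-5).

27

(f(n) − c)(n + q) = p for each data point; the three points give a linear system in c and q, then p follows.
Solving: c = -3, q = 4, p = -30, so f(n) = -3 − 30/(n + 4).
Then f(-5) = -3 − 30/(-1) = 27.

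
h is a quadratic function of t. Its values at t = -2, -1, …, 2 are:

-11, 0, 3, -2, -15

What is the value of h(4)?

-65

First differences: 11, 3, -5, -13. Second differences: -8, -8, -8.
Level-2 differences are constant, so h has degree 2.
Fitting a degree-2 polynomial gives h(t) = -4t² - t + 3.
Then h(4) = -65.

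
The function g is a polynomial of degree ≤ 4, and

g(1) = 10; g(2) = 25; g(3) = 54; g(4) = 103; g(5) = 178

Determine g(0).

Write g(m) = am^4 + bm³ + cm² + dm + e; the 5 given values yield a linear system in the 5 coefficients.
Solving, the leading coefficient vanishes, and g(m) = m³ + m² + 5m + 3.
Then g(0) = 3.

3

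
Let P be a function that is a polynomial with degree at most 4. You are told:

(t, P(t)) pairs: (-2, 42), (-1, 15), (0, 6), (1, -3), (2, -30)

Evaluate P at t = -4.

First differences: -27, -9, -9, -27. Second differences: 18, 0, -18. Third differences: -18, -18.
Level-3 differences are constant, so P has degree 3.
Fitting a degree-3 polynomial gives P(t) = -3t³ - 6t + 6.
Then P(-4) = 222.

222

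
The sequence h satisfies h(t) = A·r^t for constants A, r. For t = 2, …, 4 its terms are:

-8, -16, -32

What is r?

2

Consecutive ratio: -16/(-8) = 2, and -32/(-16) = 2, so r = 2.
Then A·2^2 = -8 gives A = -2, and h(t) = -2·2^t.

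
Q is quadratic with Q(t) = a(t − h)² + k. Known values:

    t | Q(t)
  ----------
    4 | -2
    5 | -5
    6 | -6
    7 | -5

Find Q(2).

First differences -3, -1, 1; second difference 2 = 2a, so a = 1.
Expanding, the t-coefficient is −2ah = -2h; matching it to the data gives h = 6, and then k = -6.
So Q(t) = 1(t − 6)² − 6.
Q(2) = 1·(-4)² − 6 = 10.

10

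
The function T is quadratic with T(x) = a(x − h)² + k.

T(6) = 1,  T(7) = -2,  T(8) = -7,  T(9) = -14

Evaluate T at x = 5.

First differences -3, -5, -7; second difference -2 = 2a, so a = -1.
Expanding, the x-coefficient is −2ah = 2h; matching it to the data gives h = 5, and then k = 2.
So T(x) = -1(x − 5)² + 2.
T(5) = -1·0² + 2 = 2.

2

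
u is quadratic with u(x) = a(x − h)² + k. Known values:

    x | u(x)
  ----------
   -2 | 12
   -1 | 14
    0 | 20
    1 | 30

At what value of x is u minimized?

First differences 2, 6, 10; second difference 4 = 2a, so a = 2.
Expanding, the x-coefficient is −2ah = -4h; matching it to the data gives h = -2, and then k = 12.
So u(x) = 2(x + 2)² + 12.
Hence h = -2.

-2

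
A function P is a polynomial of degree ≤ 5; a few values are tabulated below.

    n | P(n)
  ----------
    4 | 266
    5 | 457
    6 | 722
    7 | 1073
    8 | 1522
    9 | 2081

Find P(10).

Write P(n) = an^5 + bn^4 + cn³ + dn² + en + p; the 6 given values yield a linear system in the 6 coefficients.
Solving, the top 2 coefficients vanish, and P(n) = 2n³ + 7n² + 6n + 2.
Then P(10) = 2762.

2762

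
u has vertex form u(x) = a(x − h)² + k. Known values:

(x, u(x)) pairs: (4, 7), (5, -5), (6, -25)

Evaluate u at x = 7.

First differences -12, -20; second difference -8 = 2a, so a = -4.
Expanding, the x-coefficient is −2ah = 8h; matching it to the data gives h = 3, and then k = 11.
So u(x) = -4(x − 3)² + 11.
u(7) = -4·4² + 11 = -53.

-53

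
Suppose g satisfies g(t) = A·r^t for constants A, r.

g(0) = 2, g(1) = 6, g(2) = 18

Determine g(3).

Consecutive ratio: 6/2 = 3, and 18/6 = 3, so r = 3.
Then A·3^0 = 2 gives A = 2, and g(t) = 2·3^t.
g(3) = 2·3^3 = 54.

54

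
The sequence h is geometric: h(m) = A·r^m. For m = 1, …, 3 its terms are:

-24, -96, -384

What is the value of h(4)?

Consecutive ratio: -96/(-24) = 4, and -384/(-96) = 4, so r = 4.
Then A·4^1 = -24 gives A = -6, and h(m) = -6·4^m.
h(4) = -6·4^4 = -1536.

-1536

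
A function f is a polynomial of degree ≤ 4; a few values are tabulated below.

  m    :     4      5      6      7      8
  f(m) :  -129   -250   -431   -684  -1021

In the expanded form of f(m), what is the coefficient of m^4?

0

First differences: -121, -181, -253, -337. Second differences: -60, -72, -84. Third differences: -12, -12.
Level-3 differences are constant, so f has degree 3.
Fitting a degree-3 polynomial gives f(m) = -2m³ + m - 5.
The coefficient of m^4 is 0.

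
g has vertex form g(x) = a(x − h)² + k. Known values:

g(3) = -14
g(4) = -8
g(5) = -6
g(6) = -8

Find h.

First differences 6, 2, -2; second difference -4 = 2a, so a = -2.
Expanding, the x-coefficient is −2ah = 4h; matching it to the data gives h = 5, and then k = -6.
So g(x) = -2(x − 5)² − 6.
Hence h = 5.

5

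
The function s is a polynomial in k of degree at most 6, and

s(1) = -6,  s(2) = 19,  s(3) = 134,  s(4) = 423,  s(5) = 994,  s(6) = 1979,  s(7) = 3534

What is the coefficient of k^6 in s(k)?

First differences: 25, 115, 289, 571, 985, 1555. Second differences: 90, 174, 282, 414, 570. Third differences: 84, 108, 132, 156. Fourth differences: 24, 24, 24.
Level-4 differences are constant, so s has degree 4.
Fitting a degree-4 polynomial gives s(k) = k^4 + 4k³ - 4k² - 6k - 1.
The coefficient of k^6 is 0.

0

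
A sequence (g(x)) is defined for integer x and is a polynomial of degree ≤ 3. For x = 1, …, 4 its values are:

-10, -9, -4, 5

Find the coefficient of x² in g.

2

First differences: 1, 5, 9. Second differences: 4, 4.
Level-2 differences are constant, so g has degree 2.
Fitting a degree-2 polynomial gives g(x) = 2x² - 5x - 7.
The coefficient of x² is 2.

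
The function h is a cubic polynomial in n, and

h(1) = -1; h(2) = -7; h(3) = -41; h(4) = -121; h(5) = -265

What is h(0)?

Write h(n) = an³ + bn² + cn + d; the 5 given values yield a linear system in the 4 coefficients.
Solving, h(n) = -3n³ + 4n² + 3n - 5.
The constant term is h(0) = -5.

-5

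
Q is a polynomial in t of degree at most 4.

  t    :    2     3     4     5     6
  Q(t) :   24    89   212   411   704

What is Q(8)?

1644

First differences: 65, 123, 199, 293. Second differences: 58, 76, 94. Third differences: 18, 18.
Level-3 differences are constant, so Q has degree 3.
Fitting a degree-3 polynomial gives Q(t) = 3t³ + 2t² - 2t - 4.
Then Q(8) = 1644.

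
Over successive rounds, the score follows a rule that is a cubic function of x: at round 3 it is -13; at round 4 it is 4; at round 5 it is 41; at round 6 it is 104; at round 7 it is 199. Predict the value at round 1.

-11

Write the value at x as u(x).
First differences: 17, 37, 63, 95. Second differences: 20, 26, 32. Third differences: 6, 6.
Level-3 differences are constant, so u has degree 3.
Fitting a degree-3 polynomial gives u(x) = x³ - 2x² - 6x - 4.
Then u(1) = -11.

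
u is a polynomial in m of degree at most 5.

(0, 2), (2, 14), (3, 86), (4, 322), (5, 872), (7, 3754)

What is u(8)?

6626

Write u(m) = am^5 + bm^4 + cm³ + dm² + em + p; the 6 given values yield a linear system in the 6 coefficients.
Solving, the leading coefficient vanishes, and u(m) = 2m^4 - 3m³ - m² + 4m + 2.
Then u(8) = 6626.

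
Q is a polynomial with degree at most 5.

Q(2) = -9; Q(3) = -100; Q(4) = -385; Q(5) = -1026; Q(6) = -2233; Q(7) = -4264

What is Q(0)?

First differences: -91, -285, -641, -1207, -2031. Second differences: -194, -356, -566, -824. Third differences: -162, -210, -258. Fourth differences: -48, -48.
Level-4 differences are constant, so Q has degree 4.
Fitting a degree-4 polynomial gives Q(m) = -2m^4 + m³ + 4m² - 1.
Then Q(0) = -1.

-1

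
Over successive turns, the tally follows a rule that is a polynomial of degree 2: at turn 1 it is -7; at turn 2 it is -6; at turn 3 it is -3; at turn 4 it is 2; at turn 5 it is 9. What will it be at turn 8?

Write the value at m as s(m).
First differences: 1, 3, 5, 7. Second differences: 2, 2, 2.
Level-2 differences are constant, so s has degree 2.
Fitting a degree-2 polynomial gives s(m) = m² - 2m - 6.
Then s(8) = 42.

42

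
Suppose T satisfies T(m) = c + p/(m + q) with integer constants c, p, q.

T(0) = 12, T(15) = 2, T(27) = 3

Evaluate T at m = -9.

6

(T(m) − c)(m + q) = p for each data point; the three points give a linear system in c and q, then p follows.
Solving: c = 4, q = -3, p = -24, so T(m) = 4 − 24/(m − 3).
Then T(-9) = 4 − 24/(-12) = 6.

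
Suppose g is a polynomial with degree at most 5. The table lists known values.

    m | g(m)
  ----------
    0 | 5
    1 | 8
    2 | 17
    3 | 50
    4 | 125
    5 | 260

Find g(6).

473

First differences: 3, 9, 33, 75, 135. Second differences: 6, 24, 42, 60. Third differences: 18, 18, 18.
Level-3 differences are constant, so g has degree 3.
Extending the table by one column gives the next first difference 213, so g(6) = 260 + 213 = 473.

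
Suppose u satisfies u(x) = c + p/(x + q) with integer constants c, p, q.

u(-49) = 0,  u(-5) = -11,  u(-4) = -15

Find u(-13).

-3

(u(x) − c)(x + q) = p for each data point; the three points give a linear system in c and q, then p follows.
Solving: c = 1, q = 1, p = 48, so u(x) = 1 + 48/(x + 1).
Then u(-13) = 1 + 48/(-12) = -3.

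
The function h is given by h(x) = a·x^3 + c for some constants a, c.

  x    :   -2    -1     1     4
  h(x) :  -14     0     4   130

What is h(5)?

From h(-2) = -14 and h(-1) = 0: -8a + c = -14 and -1a + c = 0.
Subtracting: 7a = 14, so a = 2; then c = -14 − 2·(-8) = 2.
So h(x) = 2x³ + 2, and h(5) = 252.

252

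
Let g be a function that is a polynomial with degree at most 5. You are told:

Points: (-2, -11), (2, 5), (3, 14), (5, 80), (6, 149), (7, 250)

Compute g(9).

Write g(t) = at^5 + bt^4 + ct³ + dt² + et + p; the 6 given values yield a linear system in the 6 coefficients.
Solving, the top 2 coefficients vanish, and g(t) = t³ - 2t² + 5.
Then g(9) = 572.

572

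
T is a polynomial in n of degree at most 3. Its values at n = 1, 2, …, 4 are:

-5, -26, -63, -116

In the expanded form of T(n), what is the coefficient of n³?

0

First differences: -21, -37, -53. Second differences: -16, -16.
Level-2 differences are constant, so T has degree 2.
Fitting a degree-2 polynomial gives T(n) = -8n² + 3n.
The coefficient of n³ is 0.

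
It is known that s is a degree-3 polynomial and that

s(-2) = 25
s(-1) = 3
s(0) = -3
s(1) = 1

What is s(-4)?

Write s(t) = at³ + bt² + ct + d; the 4 given values yield a linear system in the 4 coefficients.
Solving, s(t) = -t³ + 5t² - 3.
Then s(-4) = 141.

141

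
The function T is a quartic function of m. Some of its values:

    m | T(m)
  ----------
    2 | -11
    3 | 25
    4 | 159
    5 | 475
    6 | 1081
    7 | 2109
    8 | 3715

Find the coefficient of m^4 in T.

1

Write T(m) = am^4 + bm³ + cm² + dm + e; the 7 given values yield a linear system in the 5 coefficients.
Solving, T(m) = m^4 - 6m² + m - 5.
The coefficient of m^4 is 1.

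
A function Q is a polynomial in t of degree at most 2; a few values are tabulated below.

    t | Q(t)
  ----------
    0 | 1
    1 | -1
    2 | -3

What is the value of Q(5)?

First differences: -2, -2.
Level-1 differences are constant, so Q has degree 1.
Fitting a degree-1 polynomial gives Q(t) = -2t + 1.
Then Q(5) = -9.

-9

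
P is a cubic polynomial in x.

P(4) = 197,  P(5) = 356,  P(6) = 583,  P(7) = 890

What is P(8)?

Write P(x) = ax³ + bx² + cx + d; the 4 given values yield a linear system in the 4 coefficients.
Solving, P(x) = 2x³ + 4x² + x + 1.
Then P(8) = 1289.

1289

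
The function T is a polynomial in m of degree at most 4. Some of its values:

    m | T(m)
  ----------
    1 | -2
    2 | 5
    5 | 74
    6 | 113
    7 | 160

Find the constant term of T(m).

-1

Write T(m) = am^4 + bm³ + cm² + dm + e; the 5 given values yield a linear system in the 5 coefficients.
Solving, the top 2 coefficients vanish, and T(m) = 4m² - 5m - 1.
The constant term is T(0) = -1.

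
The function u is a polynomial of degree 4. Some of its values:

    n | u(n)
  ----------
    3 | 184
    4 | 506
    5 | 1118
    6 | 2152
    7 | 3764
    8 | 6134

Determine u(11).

Write u(n) = an^4 + bn³ + cn² + dn + e; the 6 given values yield a linear system in the 5 coefficients.
Solving, u(n) = n^4 + 4n³ - n - 2.
Then u(11) = 19952.

19952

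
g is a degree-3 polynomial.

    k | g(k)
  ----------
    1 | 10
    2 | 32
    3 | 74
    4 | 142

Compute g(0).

Write g(k) = ak³ + bk² + ck + d; the 4 given values yield a linear system in the 4 coefficients.
Solving, g(k) = k³ + 4k² + 3k + 2.
Then g(0) = 2.

2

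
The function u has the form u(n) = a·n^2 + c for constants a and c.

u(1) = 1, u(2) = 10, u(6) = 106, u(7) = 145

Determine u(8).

From u(1) = 1 and u(2) = 10: 1a + c = 1 and 4a + c = 10.
Subtracting: 3a = 9, so a = 3; then c = 1 − 3·1 = -2.
So u(n) = 3n² − 2, and u(8) = 190.

190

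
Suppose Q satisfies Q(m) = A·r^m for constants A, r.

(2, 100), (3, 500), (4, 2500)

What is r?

5

Consecutive ratio: 500/100 = 5, and 2500/500 = 5, so r = 5.
Then A·5^2 = 100 gives A = 4, and Q(m) = 4·5^m.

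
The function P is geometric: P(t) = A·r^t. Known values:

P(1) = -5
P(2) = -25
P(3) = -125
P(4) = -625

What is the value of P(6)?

-15625

Consecutive ratio: -25/(-5) = 5, and -125/(-25) = 5, so r = 5.
Then A·5^1 = -5 gives A = -1, and P(t) = -1·5^t.
P(6) = -1·5^6 = -15625.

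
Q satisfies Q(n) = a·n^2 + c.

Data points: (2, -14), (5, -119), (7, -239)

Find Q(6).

From Q(2) = -14 and Q(5) = -119: 4a + c = -14 and 25a + c = -119.
Subtracting: 21a = -105, so a = -5; then c = -14 − (-5)·4 = 6.
So Q(n) = -5n² + 6, and Q(6) = -174.

-174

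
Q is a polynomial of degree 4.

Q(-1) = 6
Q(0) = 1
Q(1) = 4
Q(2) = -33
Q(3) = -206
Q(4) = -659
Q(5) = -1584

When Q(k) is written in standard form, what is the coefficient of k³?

-4

First differences: -5, 3, -37, -173, -453, -925. Second differences: 8, -40, -136, -280, -472. Third differences: -48, -96, -144, -192. Fourth differences: -48, -48, -48.
Level-4 differences are constant, so Q has degree 4.
Fitting a degree-4 polynomial gives Q(k) = -2k^4 - 4k³ + 6k² + 3k + 1.
The coefficient of k³ is -4.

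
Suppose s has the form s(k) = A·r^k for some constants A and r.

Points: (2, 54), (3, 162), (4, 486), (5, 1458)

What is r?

3

Consecutive ratio: 162/54 = 3, and 486/162 = 3, so r = 3.
Then A·3^2 = 54 gives A = 6, and s(k) = 6·3^k.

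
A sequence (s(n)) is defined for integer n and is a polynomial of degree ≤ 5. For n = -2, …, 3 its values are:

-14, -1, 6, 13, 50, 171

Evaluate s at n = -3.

Write s(n) = an^5 + bn^4 + cn³ + dn² + en + p; the 6 given values yield a linear system in the 6 coefficients.
Solving, the leading coefficient vanishes, and s(n) = n^4 + 3n³ - n² + 4n + 6.
Then s(-3) = -15.

-15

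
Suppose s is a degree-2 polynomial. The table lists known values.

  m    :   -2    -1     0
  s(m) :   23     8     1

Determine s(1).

Write s(m) = am² + bm + c; the 3 given values yield a linear system in the 3 coefficients.
Solving, s(m) = 4m² - 3m + 1.
Then s(1) = 2.

2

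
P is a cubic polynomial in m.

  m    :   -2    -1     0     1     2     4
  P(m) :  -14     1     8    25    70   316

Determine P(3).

Write P(m) = am³ + bm² + cm + d; the 6 given values yield a linear system in the 4 coefficients.
Solving, P(m) = 3m³ + 5m² + 9m + 8.
Then P(3) = 161.

161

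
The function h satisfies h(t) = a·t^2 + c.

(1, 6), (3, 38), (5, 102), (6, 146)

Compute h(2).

From h(1) = 6 and h(3) = 38: 1a + c = 6 and 9a + c = 38.
Subtracting: 8a = 32, so a = 4; then c = 6 − 4·1 = 2.
So h(t) = 4t² + 2, and h(2) = 18.

18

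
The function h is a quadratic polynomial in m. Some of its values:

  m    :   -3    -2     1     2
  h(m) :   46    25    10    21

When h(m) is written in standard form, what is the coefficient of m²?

4

Write h(m) = am² + bm + c; the 4 given values yield a linear system in the 3 coefficients.
Solving, h(m) = 4m² - m + 7.
The coefficient of m² is 4.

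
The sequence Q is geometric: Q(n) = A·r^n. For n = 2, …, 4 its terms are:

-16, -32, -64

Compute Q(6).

Consecutive ratio: -32/(-16) = 2, and -64/(-32) = 2, so r = 2.
Then A·2^2 = -16 gives A = -4, and Q(n) = -4·2^n.
Q(6) = -4·2^6 = -256.

-256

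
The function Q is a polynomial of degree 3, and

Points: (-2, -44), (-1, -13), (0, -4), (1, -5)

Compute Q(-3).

-109

Write Q(k) = ak³ + bk² + ck + d; the 4 given values yield a linear system in the 4 coefficients.
Solving, Q(k) = 2k³ - 5k² + 2k - 4.
Then Q(-3) = -109.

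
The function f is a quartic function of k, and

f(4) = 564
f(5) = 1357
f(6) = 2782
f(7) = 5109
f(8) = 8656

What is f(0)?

-8

Write f(k) = ak^4 + bk³ + ck² + dk + e; the 5 given values yield a linear system in the 5 coefficients.
Solving, f(k) = 2k^4 + k³ - k² + 3k - 8.
The constant term is f(0) = -8.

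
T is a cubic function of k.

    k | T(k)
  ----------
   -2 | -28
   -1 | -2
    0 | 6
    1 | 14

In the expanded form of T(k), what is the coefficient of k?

Write T(k) = ak³ + bk² + ck + d; the 4 given values yield a linear system in the 4 coefficients.
Solving, T(k) = 3k³ + 5k + 6.
The coefficient of k is 5.

5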